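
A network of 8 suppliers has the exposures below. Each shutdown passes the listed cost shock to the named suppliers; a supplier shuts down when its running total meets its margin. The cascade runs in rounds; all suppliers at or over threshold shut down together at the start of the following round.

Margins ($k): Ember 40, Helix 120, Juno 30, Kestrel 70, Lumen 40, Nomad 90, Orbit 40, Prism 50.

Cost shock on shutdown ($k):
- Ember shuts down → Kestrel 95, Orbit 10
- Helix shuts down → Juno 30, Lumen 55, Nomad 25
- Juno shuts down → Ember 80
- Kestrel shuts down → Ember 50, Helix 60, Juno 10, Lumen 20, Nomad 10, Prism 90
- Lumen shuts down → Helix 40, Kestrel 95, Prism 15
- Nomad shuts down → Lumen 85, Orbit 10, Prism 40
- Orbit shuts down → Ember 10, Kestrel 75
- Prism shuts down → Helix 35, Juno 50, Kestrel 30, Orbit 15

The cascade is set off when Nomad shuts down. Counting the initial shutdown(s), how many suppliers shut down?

Round 1 — Nomad shuts down (initial).
  Lumen: +85 → 85 ≥ 40
  Orbit: +10 → 10 < 40
  Prism: +40 → 40 < 50
Round 2 — Lumen shuts down.
  Helix: +40 → 40 < 120
  Kestrel: +95 → 95 ≥ 70
  Prism: +15 → 55 ≥ 50
Round 3 — Kestrel, Prism shut down.
  Ember: +50 → 50 ≥ 40
  Helix: +60+35 → 135 ≥ 120
  Juno: +10+50 → 60 ≥ 30
  Orbit: +15 → 25 < 40
Round 4 — Ember, Helix, Juno shut down.
  Orbit: +10 → 35 < 40
No further shutdowns.

7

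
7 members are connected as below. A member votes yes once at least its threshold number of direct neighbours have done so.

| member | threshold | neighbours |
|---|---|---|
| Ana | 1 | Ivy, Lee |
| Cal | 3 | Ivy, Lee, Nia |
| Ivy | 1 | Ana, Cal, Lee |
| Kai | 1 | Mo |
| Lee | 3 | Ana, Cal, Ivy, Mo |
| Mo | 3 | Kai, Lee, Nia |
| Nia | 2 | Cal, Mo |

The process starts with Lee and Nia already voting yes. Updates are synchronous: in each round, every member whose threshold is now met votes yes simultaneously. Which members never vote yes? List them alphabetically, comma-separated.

Kai, Mo

Round 1 — Lee, Nia vote yes (initial).
Round 2 — checking thresholds:
  Ana: 1 of 2 neighbours ≥ 1, votes yes.
  Cal: 2 of 3 neighbours < 3, holds.
  Ivy: 1 of 3 neighbours ≥ 1, votes yes.
  Mo: 2 of 3 neighbours < 3, holds.
Round 3 — checking thresholds:
  Cal: 3 of 3 neighbours ≥ 3, votes yes.
  Mo: 2 of 3 neighbours < 3, holds.
Round 4 — no new yes votes; cascade stops.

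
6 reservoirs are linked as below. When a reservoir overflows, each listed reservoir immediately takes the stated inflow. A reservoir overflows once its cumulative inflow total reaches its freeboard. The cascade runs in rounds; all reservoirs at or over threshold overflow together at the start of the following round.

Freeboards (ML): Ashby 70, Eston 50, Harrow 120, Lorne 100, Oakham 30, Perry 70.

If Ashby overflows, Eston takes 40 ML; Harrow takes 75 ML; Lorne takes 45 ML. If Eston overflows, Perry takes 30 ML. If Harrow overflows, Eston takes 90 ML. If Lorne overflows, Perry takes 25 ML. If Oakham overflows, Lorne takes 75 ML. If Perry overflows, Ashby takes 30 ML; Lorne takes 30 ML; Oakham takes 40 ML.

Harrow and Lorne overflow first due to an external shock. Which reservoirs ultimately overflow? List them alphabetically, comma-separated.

Eston, Harrow, Lorne

Round 1 — Harrow, Lorne overflow (initial).
  Eston: +90 → 90 ≥ 50
  Perry: +25 → 25 < 70
Round 2 — Eston overflows.
  Perry: +30 → 55 < 70
No further overflows.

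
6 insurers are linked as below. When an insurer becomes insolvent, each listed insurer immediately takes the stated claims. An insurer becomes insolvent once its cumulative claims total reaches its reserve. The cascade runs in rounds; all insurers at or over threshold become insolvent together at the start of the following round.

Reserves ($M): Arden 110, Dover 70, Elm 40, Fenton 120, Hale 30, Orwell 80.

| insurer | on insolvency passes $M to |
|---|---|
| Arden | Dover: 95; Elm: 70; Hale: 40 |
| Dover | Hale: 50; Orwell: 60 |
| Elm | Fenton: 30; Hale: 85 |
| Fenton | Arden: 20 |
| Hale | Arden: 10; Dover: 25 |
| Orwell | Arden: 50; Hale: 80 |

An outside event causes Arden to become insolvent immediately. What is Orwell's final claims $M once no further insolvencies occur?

Round 1 — Arden becomes insolvent (initial).
  Dover: +95 → 95 ≥ 70
  Elm: +70 → 70 ≥ 40
  Hale: +40 → 40 ≥ 30
Round 2 — Dover, Elm, Hale become insolvent.
  Fenton: +30 → 30 < 120
  Orwell: +60 → 60 < 80
No further insolvencies.

60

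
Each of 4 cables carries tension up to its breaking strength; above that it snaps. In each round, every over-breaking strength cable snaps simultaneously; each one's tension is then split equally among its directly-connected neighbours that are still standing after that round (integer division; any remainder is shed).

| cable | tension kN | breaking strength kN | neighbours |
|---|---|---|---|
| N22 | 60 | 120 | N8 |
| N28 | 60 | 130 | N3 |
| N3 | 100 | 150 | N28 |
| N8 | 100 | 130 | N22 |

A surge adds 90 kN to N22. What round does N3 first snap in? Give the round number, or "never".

never

Round 1 — N22 at 150 > 120. N22 snaps.
  N22 sheds 150 kN to N8: 150 each.
    N8: 100+150 = 250 > 130
Round 2 — N8 snaps.
  N8 sheds 250 kN: no online neighbours, lost.
No further breaks.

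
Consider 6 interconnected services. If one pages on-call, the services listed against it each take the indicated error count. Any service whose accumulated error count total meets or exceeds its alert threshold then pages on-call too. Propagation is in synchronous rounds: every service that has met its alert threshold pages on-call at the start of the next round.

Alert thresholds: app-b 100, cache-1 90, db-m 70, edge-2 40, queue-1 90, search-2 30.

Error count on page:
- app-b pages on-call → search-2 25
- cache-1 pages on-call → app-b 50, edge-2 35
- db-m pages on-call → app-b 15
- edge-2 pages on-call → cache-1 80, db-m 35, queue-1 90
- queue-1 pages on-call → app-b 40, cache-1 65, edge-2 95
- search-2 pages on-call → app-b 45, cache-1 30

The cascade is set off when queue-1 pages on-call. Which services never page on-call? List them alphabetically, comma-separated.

app-b, db-m, search-2

Round 1 — queue-1 pages on-call (initial).
  app-b: +40 → 40 < 100
  cache-1: +65 → 65 < 90
  edge-2: +95 → 95 ≥ 40
Round 2 — edge-2 pages on-call.
  cache-1: +80 → 145 ≥ 90
  db-m: +35 → 35 < 70
Round 3 — cache-1 pages on-call.
  app-b: +50 → 90 < 100
No further pages.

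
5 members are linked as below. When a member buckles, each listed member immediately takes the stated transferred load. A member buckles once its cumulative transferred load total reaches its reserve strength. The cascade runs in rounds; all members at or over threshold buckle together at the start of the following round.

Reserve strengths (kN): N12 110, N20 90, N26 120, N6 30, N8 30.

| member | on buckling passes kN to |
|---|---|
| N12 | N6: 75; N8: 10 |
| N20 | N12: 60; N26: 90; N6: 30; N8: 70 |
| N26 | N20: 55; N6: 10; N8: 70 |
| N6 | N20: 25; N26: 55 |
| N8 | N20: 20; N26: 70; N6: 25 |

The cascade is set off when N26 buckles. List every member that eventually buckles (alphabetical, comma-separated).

N20, N26, N6, N8

Round 1 — N26 buckles (initial).
  N20: +55 → 55 < 90
  N6: +10 → 10 < 30
  N8: +70 → 70 ≥ 30
Round 2 — N8 buckles.
  N20: +20 → 75 < 90
  N6: +25 → 35 ≥ 30
Round 3 — N6 buckles.
  N20: +25 → 100 ≥ 90
Round 4 — N20 buckles.
  N12: +60 → 60 < 110
No further bucklings.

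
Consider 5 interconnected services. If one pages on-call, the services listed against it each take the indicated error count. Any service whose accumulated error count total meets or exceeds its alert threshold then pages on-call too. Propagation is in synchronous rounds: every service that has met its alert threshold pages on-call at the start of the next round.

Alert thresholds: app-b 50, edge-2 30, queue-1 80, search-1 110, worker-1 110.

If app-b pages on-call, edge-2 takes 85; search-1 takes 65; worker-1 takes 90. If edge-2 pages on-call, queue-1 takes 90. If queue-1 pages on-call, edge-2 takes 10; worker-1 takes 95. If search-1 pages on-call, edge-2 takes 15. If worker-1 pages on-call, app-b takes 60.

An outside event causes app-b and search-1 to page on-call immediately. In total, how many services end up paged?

Round 1 — app-b, search-1 page on-call (initial).
  edge-2: +85+15 → 100 ≥ 30
  worker-1: +90 → 90 < 110
Round 2 — edge-2 pages on-call.
  queue-1: +90 → 90 ≥ 80
Round 3 — queue-1 pages on-call.
  worker-1: +95 → 185 ≥ 110
Round 4 — worker-1 pages on-call.
No further pages.

5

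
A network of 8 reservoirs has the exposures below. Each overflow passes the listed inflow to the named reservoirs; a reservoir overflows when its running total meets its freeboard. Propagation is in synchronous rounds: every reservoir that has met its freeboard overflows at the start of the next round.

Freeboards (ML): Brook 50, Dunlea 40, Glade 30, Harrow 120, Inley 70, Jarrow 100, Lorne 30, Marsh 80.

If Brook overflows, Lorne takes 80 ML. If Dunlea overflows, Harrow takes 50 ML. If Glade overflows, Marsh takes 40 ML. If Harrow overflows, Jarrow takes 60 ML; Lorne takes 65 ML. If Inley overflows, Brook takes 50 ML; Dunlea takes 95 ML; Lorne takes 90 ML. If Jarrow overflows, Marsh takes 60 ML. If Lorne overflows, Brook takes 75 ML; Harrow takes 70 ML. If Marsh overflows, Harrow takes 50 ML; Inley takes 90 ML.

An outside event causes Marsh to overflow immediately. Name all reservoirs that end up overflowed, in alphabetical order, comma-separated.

Brook, Dunlea, Harrow, Inley, Lorne, Marsh

Round 1 — Marsh overflows (initial).
  Harrow: +50 → 50 < 120
  Inley: +90 → 90 ≥ 70
Round 2 — Inley overflows.
  Brook: +50 → 50 ≥ 50
  Dunlea: +95 → 95 ≥ 40
  Lorne: +90 → 90 ≥ 30
Round 3 — Brook, Dunlea, Lorne overflow.
  Harrow: +50+70 → 170 ≥ 120
Round 4 — Harrow overflows.
  Jarrow: +60 → 60 < 100
No further overflows.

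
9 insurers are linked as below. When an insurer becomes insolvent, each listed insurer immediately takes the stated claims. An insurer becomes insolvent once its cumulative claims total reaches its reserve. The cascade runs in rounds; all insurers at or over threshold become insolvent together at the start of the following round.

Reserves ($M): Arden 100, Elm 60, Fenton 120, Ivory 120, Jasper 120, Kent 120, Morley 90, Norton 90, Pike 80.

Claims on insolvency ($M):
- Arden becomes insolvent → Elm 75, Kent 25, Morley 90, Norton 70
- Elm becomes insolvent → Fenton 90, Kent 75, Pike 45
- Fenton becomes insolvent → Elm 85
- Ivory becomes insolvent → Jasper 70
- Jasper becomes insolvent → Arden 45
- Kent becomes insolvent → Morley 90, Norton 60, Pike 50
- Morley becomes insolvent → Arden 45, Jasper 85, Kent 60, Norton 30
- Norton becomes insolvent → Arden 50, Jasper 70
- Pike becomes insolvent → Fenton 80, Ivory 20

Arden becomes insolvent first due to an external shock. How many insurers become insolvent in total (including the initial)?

Round 1 — Arden becomes insolvent (initial).
  Elm: +75 → 75 ≥ 60
  Kent: +25 → 25 < 120
  Morley: +90 → 90 ≥ 90
  Norton: +70 → 70 < 90
Round 2 — Elm, Morley become insolvent.
  Fenton: +90 → 90 < 120
  Jasper: +85 → 85 < 120
  Kent: +75+60 → 160 ≥ 120
  Norton: +30 → 100 ≥ 90
  Pike: +45 → 45 < 80
Round 3 — Kent, Norton become insolvent.
  Jasper: +70 → 155 ≥ 120
  Pike: +50 → 95 ≥ 80
Round 4 — Jasper, Pike become insolvent.
  Fenton: +80 → 170 ≥ 120
  Ivory: +20 → 20 < 120
Round 5 — Fenton becomes insolvent.
No further insolvencies.

8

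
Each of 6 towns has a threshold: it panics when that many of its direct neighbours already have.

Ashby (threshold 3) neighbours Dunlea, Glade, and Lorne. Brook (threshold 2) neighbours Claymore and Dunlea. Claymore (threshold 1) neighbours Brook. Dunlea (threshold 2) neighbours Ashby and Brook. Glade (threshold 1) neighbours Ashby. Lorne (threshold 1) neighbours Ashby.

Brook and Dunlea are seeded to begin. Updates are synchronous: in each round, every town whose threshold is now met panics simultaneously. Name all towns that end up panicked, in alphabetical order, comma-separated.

Brook, Claymore, Dunlea

Round 1 — Brook, Dunlea panic (initial).
Round 2 — checking thresholds:
  Ashby: 1 of 3 neighbours < 3, not yet.
  Claymore: 1 of 1 neighbours ≥ 1, panics.
Round 3 — no new panics; cascade stops.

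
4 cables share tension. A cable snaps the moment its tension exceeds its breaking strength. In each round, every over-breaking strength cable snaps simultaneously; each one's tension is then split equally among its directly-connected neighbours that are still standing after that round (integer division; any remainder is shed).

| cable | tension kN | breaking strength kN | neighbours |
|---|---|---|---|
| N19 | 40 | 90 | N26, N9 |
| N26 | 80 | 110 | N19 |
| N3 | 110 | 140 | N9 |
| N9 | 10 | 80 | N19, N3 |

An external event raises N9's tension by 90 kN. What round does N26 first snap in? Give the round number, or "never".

never

Round 1 — N9 at 100 > 80. N9 snaps.
  N9 sheds 100 kN to N19, N3: 50 each.
    N19: 40+50 = 90 ≤ 90
    N3: 110+50 = 160 > 140
Round 2 — N3 snaps.
  N3 sheds 160 kN: no online neighbours, lost.
No further breaks.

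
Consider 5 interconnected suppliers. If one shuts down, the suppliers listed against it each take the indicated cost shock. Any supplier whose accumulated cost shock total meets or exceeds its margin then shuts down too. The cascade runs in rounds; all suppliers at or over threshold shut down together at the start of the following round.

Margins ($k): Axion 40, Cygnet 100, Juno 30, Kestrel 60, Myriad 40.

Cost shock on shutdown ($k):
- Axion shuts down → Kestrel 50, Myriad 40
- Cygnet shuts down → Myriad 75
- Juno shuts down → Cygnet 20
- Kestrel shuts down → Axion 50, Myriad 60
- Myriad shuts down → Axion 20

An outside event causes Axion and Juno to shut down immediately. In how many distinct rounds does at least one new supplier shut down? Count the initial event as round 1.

Round 1 — Axion, Juno shut down (initial).
  Cygnet: +20 → 20 < 100
  Kestrel: +50 → 50 < 60
  Myriad: +40 → 40 ≥ 40
Round 2 — Myriad shuts down.
No further shutdowns.

2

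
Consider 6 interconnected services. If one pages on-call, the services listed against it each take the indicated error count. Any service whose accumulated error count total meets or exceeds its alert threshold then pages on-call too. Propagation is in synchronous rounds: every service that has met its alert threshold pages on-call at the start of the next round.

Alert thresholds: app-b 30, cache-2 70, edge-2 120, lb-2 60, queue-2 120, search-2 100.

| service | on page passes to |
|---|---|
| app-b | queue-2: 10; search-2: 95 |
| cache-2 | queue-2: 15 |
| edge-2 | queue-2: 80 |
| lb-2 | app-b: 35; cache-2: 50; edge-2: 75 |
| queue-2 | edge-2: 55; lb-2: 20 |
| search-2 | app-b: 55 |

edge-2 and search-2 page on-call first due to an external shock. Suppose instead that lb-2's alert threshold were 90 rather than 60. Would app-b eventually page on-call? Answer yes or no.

yes

With lb-2's alert threshold at 90:
Round 1 — edge-2, search-2 page on-call (initial).
  app-b: +55 → 55 ≥ 30
  queue-2: +80 → 80 < 120
Round 2 — app-b pages on-call.
  queue-2: +10 → 90 < 120
No further pages.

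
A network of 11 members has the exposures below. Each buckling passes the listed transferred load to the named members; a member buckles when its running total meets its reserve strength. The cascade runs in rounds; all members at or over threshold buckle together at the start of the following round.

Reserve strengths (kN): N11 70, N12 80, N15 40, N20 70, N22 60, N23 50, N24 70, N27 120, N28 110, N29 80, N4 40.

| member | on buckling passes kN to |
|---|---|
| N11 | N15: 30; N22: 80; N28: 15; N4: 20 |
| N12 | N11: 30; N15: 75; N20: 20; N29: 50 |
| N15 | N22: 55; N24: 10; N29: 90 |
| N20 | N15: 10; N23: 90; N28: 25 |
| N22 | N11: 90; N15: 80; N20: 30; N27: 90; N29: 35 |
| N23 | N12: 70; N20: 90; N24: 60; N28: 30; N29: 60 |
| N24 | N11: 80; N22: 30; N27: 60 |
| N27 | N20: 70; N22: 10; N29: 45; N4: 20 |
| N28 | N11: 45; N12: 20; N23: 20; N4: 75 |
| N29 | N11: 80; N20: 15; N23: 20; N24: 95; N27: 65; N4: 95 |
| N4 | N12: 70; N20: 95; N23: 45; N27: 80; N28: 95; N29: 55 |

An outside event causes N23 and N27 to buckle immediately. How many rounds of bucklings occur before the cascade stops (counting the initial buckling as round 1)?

Round 1 — N23, N27 buckle (initial).
  N12: +70 → 70 < 80
  N20: +90+70 → 160 ≥ 70
  N22: +10 → 10 < 60
  N24: +60 → 60 < 70
  N28: +30 → 30 < 110
  N29: +60+45 → 105 ≥ 80
  N4: +20 → 20 < 40
Round 2 — N20, N29 buckle.
  N11: +80 → 80 ≥ 70
  N15: +10 → 10 < 40
  N24: +95 → 155 ≥ 70
  N28: +25 → 55 < 110
  N4: +95 → 115 ≥ 40
Round 3 — N11, N24, N4 buckle.
  N12: +70 → 140 ≥ 80
  N15: +30 → 40 ≥ 40
  N22: +80+30 → 120 ≥ 60
  N28: +15+95 → 165 ≥ 110
Round 4 — N12, N15, N22, N28 buckle.
No further bucklings.

4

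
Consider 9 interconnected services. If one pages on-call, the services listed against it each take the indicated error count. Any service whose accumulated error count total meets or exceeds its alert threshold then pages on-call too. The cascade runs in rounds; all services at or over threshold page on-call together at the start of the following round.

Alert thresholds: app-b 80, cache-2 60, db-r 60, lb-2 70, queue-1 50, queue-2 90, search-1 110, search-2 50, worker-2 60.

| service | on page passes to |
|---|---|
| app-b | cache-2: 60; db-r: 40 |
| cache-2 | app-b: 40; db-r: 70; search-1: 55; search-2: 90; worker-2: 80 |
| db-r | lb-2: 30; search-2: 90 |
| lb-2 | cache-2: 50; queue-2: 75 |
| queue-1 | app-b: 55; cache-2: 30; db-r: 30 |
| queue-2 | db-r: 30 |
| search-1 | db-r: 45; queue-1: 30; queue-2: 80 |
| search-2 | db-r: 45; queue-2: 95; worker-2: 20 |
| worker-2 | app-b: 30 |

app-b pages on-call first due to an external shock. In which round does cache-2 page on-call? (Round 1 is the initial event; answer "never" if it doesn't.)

2

Round 1 — app-b pages on-call (initial).
  cache-2: +60 → 60 ≥ 60
  db-r: +40 → 40 < 60
Round 2 — cache-2 pages on-call.
  db-r: +70 → 110 ≥ 60
  search-1: +55 → 55 < 110
  search-2: +90 → 90 ≥ 50
  worker-2: +80 → 80 ≥ 60
Round 3 — db-r, search-2, worker-2 page on-call.
  lb-2: +30 → 30 < 70
  queue-2: +95 → 95 ≥ 90
Round 4 — queue-2 pages on-call.
No further pages.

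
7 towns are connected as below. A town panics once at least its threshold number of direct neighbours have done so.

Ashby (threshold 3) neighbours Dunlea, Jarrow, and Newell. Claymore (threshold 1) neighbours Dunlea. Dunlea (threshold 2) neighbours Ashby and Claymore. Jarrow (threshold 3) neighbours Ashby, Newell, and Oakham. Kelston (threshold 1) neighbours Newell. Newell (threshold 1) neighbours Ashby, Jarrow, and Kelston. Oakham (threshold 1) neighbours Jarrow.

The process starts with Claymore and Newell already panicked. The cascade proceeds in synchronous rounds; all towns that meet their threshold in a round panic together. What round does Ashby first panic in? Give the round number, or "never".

never

Round 1 — Claymore, Newell panic (initial).
Round 2 — checking thresholds:
  Ashby: 1 of 3 neighbours < 3, not yet.
  Dunlea: 1 of 2 neighbours < 2, not yet.
  Jarrow: 1 of 3 neighbours < 3, not yet.
  Kelston: 1 of 1 neighbours ≥ 1, panics.
Round 3 — no new panics; cascade stops.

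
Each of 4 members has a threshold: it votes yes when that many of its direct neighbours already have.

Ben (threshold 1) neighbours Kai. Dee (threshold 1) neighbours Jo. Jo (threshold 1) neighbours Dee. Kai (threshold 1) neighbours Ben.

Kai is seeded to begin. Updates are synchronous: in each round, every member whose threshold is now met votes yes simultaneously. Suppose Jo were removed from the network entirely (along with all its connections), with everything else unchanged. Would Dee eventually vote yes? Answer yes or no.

no

With Jo removed:
Round 1 — Kai votes yes (initial).
Round 2 — checking thresholds:
  Ben: 1 of 1 neighbours ≥ 1, votes yes.
Round 3 — no new yes votes; cascade stops.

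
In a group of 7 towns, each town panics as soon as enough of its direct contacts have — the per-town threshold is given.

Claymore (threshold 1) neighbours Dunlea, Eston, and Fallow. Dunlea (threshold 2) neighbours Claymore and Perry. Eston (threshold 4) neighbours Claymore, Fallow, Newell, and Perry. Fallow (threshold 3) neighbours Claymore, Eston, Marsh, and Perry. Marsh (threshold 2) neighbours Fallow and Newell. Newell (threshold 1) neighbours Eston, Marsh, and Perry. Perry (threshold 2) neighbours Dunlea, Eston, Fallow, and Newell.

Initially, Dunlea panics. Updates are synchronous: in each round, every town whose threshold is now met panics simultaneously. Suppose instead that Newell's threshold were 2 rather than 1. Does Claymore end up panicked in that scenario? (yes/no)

yes

With Newell's threshold at 2:
Round 1 — Dunlea panics (initial).
Round 2 — checking thresholds:
  Claymore: 1 of 3 neighbours ≥ 1, panics.
  Perry: 1 of 4 neighbours < 2, below threshold.
Round 3 — no new panics; cascade stops.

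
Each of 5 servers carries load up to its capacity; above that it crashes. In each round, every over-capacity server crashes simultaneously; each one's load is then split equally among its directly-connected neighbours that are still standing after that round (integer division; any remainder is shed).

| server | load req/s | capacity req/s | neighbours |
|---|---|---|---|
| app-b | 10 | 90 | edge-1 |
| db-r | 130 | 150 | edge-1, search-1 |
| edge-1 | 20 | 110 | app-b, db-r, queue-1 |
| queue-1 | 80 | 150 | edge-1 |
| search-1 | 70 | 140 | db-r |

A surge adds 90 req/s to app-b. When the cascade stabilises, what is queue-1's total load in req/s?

Round 1 — app-b at 100 > 90. app-b crashes.
  app-b sheds 100 req/s to edge-1: 100 each.
    edge-1: 20+100 = 120 > 110
Round 2 — edge-1 crashes.
  edge-1 sheds 120 req/s to db-r, queue-1: 60 each.
    db-r: 130+60 = 190 > 150
    queue-1: 80+60 = 140 ≤ 150
Round 3 — db-r crashes.
  db-r sheds 190 req/s to search-1: 190 each.
    search-1: 70+190 = 260 > 140
Round 4 — search-1 crashes.
  search-1 sheds 260 req/s: no online neighbours, lost.
No further crashes.

140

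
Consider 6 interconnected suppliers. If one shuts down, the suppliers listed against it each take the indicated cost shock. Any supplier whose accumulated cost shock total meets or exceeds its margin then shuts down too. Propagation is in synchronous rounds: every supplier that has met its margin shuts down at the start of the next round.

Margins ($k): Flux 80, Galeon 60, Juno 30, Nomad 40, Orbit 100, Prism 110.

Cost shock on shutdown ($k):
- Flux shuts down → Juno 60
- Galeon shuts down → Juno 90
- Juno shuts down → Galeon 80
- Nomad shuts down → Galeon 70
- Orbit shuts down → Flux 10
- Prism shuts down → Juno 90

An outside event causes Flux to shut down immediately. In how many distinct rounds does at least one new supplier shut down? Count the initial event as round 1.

3

Round 1 — Flux shuts down (initial).
  Juno: +60 → 60 ≥ 30
Round 2 — Juno shuts down.
  Galeon: +80 → 80 ≥ 60
Round 3 — Galeon shuts down.
No further shutdowns.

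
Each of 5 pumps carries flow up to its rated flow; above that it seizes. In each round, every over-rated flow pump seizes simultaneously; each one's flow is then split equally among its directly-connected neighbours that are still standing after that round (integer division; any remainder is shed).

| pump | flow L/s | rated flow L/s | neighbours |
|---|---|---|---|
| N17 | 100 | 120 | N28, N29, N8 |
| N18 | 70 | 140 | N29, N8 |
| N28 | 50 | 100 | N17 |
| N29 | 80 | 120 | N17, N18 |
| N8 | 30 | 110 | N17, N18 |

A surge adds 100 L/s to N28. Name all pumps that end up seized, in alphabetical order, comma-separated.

N17, N18, N28, N29, N8

Round 1 — N28 at 150 > 100. N28 seizes.
  N28 sheds 150 L/s to N17: 150 each.
    N17: 100+150 = 250 > 120
Round 2 — N17 seizes.
  N17 sheds 250 L/s to N29, N8: 125 each.
    N29: 80+125 = 205 > 120
    N8: 30+125 = 155 > 110
Round 3 — N29, N8 seize.
  N29 sheds 205 L/s to N18: 205 each.
    N18: 70+205 = 275 > 140
  N8 sheds 155 L/s to N18: 155 each.
    N18: 275+155 = 430 > 140
Round 4 — N18 seizes.
  N18 sheds 430 L/s: no online neighbours, lost.
No further seizures.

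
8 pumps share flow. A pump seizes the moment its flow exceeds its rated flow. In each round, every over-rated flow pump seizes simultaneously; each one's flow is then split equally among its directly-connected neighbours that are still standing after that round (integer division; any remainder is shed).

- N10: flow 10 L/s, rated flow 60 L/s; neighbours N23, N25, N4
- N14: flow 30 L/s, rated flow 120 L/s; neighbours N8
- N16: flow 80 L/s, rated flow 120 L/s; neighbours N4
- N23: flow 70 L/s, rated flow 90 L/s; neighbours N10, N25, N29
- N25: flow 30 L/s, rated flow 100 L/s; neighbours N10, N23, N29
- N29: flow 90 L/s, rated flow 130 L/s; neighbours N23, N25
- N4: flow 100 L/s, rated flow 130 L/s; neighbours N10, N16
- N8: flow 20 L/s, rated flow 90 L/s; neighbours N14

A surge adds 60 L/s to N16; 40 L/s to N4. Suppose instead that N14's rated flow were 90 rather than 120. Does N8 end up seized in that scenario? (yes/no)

With N14's rated flow at 90:
Round 1 — N16 at 140 > 120; N4 at 140 > 130. N16, N4 seize.
  N16 sheds 140 L/s: no online neighbours, lost.
  N4 sheds 140 L/s to N10: 140 each.
    N10: 10+140 = 150 > 60
Round 2 — N10 seizes.
  N10 sheds 150 L/s to N23, N25: 75 each.
    N23: 70+75 = 145 > 90
    N25: 30+75 = 105 > 100
Round 3 — N23, N25 seize.
  N23 sheds 145 L/s to N29: 145 each.
    N29: 90+145 = 235 > 130
  N25 sheds 105 L/s to N29: 105 each.
    N29: 235+105 = 340 > 130
Round 4 — N29 seizes.
  N29 sheds 340 L/s: no online neighbours, lost.
No further seizures.

no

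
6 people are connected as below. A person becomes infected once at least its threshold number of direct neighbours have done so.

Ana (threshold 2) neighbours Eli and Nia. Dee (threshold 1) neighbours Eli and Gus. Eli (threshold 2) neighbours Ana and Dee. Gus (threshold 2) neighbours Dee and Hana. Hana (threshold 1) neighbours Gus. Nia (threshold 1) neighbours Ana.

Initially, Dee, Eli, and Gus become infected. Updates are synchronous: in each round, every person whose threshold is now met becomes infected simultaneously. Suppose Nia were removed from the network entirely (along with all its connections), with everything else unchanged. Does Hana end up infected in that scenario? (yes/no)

With Nia removed:
Round 1 — Dee, Eli, Gus become infected (initial).
Round 2 — checking thresholds:
  Ana: 1 of 1 neighbours < 2, below threshold.
  Hana: 1 of 1 neighbours ≥ 1, becomes infected.
Round 3 — no new infections; cascade stops.

yes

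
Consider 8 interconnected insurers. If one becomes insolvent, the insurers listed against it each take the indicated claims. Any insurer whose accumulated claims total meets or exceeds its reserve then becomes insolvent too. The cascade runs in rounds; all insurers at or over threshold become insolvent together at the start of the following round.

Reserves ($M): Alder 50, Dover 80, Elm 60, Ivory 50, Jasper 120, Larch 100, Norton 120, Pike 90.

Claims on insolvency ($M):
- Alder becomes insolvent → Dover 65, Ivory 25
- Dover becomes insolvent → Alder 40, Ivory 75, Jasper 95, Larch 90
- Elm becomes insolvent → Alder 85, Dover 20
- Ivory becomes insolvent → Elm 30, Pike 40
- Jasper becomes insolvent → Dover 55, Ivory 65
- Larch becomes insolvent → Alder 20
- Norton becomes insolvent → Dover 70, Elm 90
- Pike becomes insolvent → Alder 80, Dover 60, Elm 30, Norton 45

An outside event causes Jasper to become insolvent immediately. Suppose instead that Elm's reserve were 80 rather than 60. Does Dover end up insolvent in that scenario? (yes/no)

With Elm's reserve at 80:
Round 1 — Jasper becomes insolvent (initial).
  Dover: +55 → 55 < 80
  Ivory: +65 → 65 ≥ 50
Round 2 — Ivory becomes insolvent.
  Elm: +30 → 30 < 80
  Pike: +40 → 40 < 90
No further insolvencies.

no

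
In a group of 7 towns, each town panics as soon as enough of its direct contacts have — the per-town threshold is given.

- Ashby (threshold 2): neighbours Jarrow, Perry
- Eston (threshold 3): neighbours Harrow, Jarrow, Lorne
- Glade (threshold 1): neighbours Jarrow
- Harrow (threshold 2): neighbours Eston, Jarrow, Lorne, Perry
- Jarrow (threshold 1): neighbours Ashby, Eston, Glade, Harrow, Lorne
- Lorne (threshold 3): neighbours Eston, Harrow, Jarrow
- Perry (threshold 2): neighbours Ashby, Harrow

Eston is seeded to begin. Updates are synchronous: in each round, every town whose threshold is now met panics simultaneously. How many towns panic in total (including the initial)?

5

Round 1 — Eston panics (initial).
Round 2 — checking thresholds:
  Harrow: 1 of 4 neighbours < 2, holds.
  Jarrow: 1 of 5 neighbours ≥ 1, panics.
  Lorne: 1 of 3 neighbours < 3, holds.
Round 3 — checking thresholds:
  Ashby: 1 of 2 neighbours < 2, holds.
  Glade: 1 of 1 neighbours ≥ 1, panics.
  Harrow: 2 of 4 neighbours ≥ 2, panics.
  Lorne: 2 of 3 neighbours < 3, holds.
Round 4 — checking thresholds:
  Ashby: 1 of 2 neighbours < 2, holds.
  Lorne: 3 of 3 neighbours ≥ 3, panics.
  Perry: 1 of 2 neighbours < 2, holds.
Round 5 — no new panics; cascade stops.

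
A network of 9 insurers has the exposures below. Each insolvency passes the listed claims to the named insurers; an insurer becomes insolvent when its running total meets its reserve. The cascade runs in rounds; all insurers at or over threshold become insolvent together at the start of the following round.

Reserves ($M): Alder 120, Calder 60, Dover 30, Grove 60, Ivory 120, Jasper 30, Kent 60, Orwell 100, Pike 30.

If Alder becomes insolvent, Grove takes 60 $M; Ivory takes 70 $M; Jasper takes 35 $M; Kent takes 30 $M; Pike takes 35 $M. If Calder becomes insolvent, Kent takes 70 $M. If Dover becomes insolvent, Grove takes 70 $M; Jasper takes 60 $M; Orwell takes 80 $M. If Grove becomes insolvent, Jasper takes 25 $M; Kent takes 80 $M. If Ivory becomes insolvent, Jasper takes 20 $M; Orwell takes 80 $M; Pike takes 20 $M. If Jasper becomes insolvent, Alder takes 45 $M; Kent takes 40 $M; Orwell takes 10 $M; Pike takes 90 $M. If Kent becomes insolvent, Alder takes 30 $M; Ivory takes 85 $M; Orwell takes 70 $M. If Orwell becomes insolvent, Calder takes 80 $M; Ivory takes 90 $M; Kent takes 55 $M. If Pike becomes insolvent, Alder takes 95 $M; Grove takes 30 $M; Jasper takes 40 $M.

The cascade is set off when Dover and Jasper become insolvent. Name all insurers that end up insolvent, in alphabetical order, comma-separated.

Round 1 — Dover, Jasper become insolvent (initial).
  Alder: +45 → 45 < 120
  Grove: +70 → 70 ≥ 60
  Kent: +40 → 40 < 60
  Orwell: +80+10 → 90 < 100
  Pike: +90 → 90 ≥ 30
Round 2 — Grove, Pike become insolvent.
  Alder: +95 → 140 ≥ 120
  Kent: +80 → 120 ≥ 60
Round 3 — Alder, Kent become insolvent.
  Ivory: +70+85 → 155 ≥ 120
  Orwell: +70 → 160 ≥ 100
Round 4 — Ivory, Orwell become insolvent.
  Calder: +80 → 80 ≥ 60
Round 5 — Calder becomes insolvent.
No further insolvencies.

Alder, Calder, Dover, Grove, Ivory, Jasper, Kent, Orwell, Pike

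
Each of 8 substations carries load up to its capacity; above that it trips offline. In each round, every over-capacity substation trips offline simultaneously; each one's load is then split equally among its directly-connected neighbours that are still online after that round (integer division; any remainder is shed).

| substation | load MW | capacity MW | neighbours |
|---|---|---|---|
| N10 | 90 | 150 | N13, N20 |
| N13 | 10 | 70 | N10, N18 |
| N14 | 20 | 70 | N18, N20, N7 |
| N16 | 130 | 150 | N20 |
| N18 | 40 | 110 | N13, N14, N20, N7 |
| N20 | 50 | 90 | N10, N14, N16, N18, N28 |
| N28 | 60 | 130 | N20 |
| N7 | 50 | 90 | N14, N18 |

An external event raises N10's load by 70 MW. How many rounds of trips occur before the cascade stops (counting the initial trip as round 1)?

4

Round 1 — N10 at 160 > 150. N10 trips offline.
  N10 sheds 160 MW to N13, N20: 80 each.
    N13: 10+80 = 90 > 70
    N20: 50+80 = 130 > 90
Round 2 — N13, N20 trip offline.
  N13 sheds 90 MW to N18: 90 each.
    N18: 40+90 = 130 > 110
  N20 sheds 130 MW to N14, N16, N18, N28: 32 each (2 lost).
    N14: 20+32 = 52 ≤ 70
    N16: 130+32 = 162 > 150
    N18: 130+32 = 162 > 110
    N28: 60+32 = 92 ≤ 130
Round 3 — N16, N18 trip offline.
  N16 sheds 162 MW: no online neighbours, lost.
  N18 sheds 162 MW to N14, N7: 81 each.
    N14: 52+81 = 133 > 70
    N7: 50+81 = 131 > 90
Round 4 — N14, N7 trip offline.
  N14 sheds 133 MW: no online neighbours, lost.
  N7 sheds 131 MW: no online neighbours, lost.
No further trips.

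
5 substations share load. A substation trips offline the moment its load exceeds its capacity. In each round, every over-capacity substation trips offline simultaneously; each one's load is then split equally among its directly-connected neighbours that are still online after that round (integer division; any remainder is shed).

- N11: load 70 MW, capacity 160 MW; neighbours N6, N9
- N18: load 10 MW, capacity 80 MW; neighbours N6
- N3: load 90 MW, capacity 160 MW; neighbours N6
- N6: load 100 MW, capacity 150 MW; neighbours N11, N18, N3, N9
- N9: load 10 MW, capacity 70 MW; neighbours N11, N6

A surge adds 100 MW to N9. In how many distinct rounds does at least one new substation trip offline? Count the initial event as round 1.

3

Round 1 — N9 at 110 > 70. N9 trips offline.
  N9 sheds 110 MW to N11, N6: 55 each.
    N11: 70+55 = 125 ≤ 160
    N6: 100+55 = 155 > 150
Round 2 — N6 trips offline.
  N6 sheds 155 MW to N11, N18, N3: 51 each (2 lost).
    N11: 125+51 = 176 > 160
    N18: 10+51 = 61 ≤ 80
    N3: 90+51 = 141 ≤ 160
Round 3 — N11 trips offline.
  N11 sheds 176 MW: no online neighbours, lost.
No further trips.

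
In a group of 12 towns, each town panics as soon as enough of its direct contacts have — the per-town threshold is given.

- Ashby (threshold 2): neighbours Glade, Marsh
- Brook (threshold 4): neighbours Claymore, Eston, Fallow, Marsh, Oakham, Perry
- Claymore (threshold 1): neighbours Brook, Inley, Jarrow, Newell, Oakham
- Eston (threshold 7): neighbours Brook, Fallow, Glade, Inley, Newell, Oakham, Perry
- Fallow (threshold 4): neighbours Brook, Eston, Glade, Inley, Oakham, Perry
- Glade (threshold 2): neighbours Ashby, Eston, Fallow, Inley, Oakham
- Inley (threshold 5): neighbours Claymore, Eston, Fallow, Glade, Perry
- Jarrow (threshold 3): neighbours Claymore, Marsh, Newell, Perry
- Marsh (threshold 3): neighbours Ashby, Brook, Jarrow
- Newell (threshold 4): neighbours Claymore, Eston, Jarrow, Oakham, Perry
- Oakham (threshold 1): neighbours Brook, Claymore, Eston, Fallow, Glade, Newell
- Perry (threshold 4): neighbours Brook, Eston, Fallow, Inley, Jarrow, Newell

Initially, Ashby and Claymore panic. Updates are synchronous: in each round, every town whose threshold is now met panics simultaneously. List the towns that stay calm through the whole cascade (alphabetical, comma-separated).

Brook, Eston, Fallow, Inley, Jarrow, Marsh, Newell, Perry

Round 1 — Ashby, Claymore panic (initial).
Round 2 — checking thresholds:
  Brook: 1 of 6 neighbours < 4, not yet.
  Glade: 1 of 5 neighbours < 2, not yet.
  Inley: 1 of 5 neighbours < 5, not yet.
  Jarrow: 1 of 4 neighbours < 3, not yet.
  Marsh: 1 of 3 neighbours < 3, not yet.
  Newell: 1 of 5 neighbours < 4, not yet.
  Oakham: 1 of 6 neighbours ≥ 1, panics.
Round 3 — checking thresholds:
  Brook: 2 of 6 neighbours < 4, not yet.
  Eston: 1 of 7 neighbours < 7, not yet.
  Fallow: 1 of 6 neighbours < 4, not yet.
  Glade: 2 of 5 neighbours ≥ 2, panics.
  Inley: 1 of 5 neighbours < 5, not yet.
  Jarrow: 1 of 4 neighbours < 3, not yet.
  Marsh: 1 of 3 neighbours < 3, not yet.
  Newell: 2 of 5 neighbours < 4, not yet.
Round 4 — no new panics; cascade stops.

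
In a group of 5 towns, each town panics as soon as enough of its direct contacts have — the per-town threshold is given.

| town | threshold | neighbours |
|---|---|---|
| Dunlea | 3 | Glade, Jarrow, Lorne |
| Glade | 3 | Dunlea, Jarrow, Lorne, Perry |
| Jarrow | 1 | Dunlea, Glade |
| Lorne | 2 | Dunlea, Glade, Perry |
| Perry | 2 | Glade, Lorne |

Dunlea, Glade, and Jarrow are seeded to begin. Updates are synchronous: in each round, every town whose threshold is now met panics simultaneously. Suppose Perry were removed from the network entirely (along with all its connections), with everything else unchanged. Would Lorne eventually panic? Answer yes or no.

With Perry removed:
Round 1 — Dunlea, Glade, Jarrow panic (initial).
Round 2 — checking thresholds:
  Lorne: 2 of 2 neighbours ≥ 2, panics.
Round 3 — no new panics; cascade stops.

yes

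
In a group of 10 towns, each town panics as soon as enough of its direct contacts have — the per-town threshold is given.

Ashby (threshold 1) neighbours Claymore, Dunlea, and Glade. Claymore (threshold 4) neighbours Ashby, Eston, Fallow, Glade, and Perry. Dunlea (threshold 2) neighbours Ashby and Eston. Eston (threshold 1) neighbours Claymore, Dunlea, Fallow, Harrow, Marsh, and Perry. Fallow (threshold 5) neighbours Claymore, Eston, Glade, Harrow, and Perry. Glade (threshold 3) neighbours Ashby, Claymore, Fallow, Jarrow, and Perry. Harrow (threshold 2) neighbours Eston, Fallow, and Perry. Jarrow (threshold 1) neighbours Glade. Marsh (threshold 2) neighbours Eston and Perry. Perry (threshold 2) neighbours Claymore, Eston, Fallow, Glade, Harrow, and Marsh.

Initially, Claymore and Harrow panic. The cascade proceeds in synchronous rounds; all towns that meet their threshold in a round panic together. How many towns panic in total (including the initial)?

Round 1 — Claymore, Harrow panic (initial).
Round 2 — checking thresholds:
  Ashby: 1 of 3 neighbours ≥ 1, panics.
  Eston: 2 of 6 neighbours ≥ 1, panics.
  Fallow: 2 of 5 neighbours < 5, below threshold.
  Glade: 1 of 5 neighbours < 3, below threshold.
  Perry: 2 of 6 neighbours ≥ 2, panics.
Round 3 — checking thresholds:
  Dunlea: 2 of 2 neighbours ≥ 2, panics.
  Fallow: 4 of 5 neighbours < 5, below threshold.
  Glade: 3 of 5 neighbours ≥ 3, panics.
  Marsh: 2 of 2 neighbours ≥ 2, panics.
Round 4 — checking thresholds:
  Fallow: 5 of 5 neighbours ≥ 5, panics.
  Jarrow: 1 of 1 neighbours ≥ 1, panics.
Round 5 — no new panics; cascade stops.

10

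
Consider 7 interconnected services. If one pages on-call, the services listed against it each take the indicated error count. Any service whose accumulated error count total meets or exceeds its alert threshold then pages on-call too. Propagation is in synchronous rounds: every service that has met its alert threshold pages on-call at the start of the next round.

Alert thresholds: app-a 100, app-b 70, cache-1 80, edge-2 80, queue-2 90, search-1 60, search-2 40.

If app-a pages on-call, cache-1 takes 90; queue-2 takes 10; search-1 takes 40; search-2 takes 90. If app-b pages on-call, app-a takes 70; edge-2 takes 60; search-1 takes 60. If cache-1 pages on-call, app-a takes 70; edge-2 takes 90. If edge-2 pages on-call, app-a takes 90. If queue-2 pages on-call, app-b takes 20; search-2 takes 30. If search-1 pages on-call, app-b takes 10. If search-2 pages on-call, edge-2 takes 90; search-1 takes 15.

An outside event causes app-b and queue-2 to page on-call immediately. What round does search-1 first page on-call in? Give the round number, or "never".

2

Round 1 — app-b, queue-2 page on-call (initial).
  app-a: +70 → 70 < 100
  edge-2: +60 → 60 < 80
  search-1: +60 → 60 ≥ 60
  search-2: +30 → 30 < 40
Round 2 — search-1 pages on-call.
No further pages.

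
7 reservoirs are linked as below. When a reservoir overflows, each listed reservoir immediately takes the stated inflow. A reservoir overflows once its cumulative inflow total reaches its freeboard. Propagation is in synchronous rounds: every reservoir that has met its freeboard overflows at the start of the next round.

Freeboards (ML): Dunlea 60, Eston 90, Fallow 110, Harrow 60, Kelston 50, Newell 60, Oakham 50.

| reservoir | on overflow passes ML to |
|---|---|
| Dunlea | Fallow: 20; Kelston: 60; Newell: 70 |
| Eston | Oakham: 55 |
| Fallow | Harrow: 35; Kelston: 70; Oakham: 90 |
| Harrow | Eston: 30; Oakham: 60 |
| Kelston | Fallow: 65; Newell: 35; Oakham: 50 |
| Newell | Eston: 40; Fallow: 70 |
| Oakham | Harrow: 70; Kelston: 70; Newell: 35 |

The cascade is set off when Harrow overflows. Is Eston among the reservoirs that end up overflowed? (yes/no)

Round 1 — Harrow overflows (initial).
  Eston: +30 → 30 < 90
  Oakham: +60 → 60 ≥ 50
Round 2 — Oakham overflows.
  Kelston: +70 → 70 ≥ 50
  Newell: +35 → 35 < 60
Round 3 — Kelston overflows.
  Fallow: +65 → 65 < 110
  Newell: +35 → 70 ≥ 60
Round 4 — Newell overflows.
  Eston: +40 → 70 < 90
  Fallow: +70 → 135 ≥ 110
Round 5 — Fallow overflows.
No further overflows.

no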